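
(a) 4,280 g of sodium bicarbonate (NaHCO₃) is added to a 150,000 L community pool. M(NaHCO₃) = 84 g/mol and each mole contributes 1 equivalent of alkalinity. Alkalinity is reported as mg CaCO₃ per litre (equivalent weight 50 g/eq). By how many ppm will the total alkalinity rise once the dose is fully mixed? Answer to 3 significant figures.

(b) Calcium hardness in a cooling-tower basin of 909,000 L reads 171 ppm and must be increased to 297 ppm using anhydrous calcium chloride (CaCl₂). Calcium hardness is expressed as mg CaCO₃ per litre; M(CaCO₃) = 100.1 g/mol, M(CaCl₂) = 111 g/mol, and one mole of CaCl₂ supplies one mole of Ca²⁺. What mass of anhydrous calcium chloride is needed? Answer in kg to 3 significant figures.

(a) 17.0 ppm; (b) 127 kg

(a) Moles of NaHCO₃: 4,280 g ÷ 84 g/mol = 50.95 mol → 50.95 eq of alkalinity.
(a) As CaCO₃: 50.95 eq × 50 g/eq = 2548 g.
(a) Rise: 2548 g / 150,000 L × 1000 = 16.98 mg/L.

(b) Hardness to add: (297 − 171) = 126 mg/L as CaCO₃ × 909,000 L = 114,500 g as CaCO₃.
(b) Moles of Ca²⁺ (1 mol Ca²⁺ ≡ 1 mol CaCO₃): 114,500 / 100.1 g/mol = 1144 mol.
(b) Mass of CaCl₂: 1144 × 111 = 127,000 g.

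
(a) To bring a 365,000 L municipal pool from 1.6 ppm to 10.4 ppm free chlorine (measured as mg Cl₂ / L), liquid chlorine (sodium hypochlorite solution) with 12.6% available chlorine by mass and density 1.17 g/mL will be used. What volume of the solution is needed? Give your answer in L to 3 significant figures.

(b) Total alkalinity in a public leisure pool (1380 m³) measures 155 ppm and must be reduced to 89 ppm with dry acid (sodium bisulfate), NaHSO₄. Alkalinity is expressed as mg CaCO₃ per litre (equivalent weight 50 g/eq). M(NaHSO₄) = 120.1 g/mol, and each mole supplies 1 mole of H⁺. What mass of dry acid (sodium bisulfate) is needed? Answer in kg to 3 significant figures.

(a) 21.8 L; (b) 219 kg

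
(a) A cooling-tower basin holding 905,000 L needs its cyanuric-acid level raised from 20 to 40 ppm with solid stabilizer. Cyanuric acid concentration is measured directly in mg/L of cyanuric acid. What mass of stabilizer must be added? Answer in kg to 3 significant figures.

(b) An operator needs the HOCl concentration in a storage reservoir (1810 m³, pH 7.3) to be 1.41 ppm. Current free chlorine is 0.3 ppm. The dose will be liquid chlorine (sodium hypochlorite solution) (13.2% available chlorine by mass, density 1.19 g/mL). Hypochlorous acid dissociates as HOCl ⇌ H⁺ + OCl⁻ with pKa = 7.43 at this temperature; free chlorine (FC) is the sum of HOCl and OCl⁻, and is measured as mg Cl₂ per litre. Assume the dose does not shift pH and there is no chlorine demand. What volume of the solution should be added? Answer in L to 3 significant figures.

(a) CYA to add: (40 − 20) = 20 mg/L × 905,000 L = 18,100 g cyanuric acid.

(b) Volume: 1810 m³ = 1,810,000 L.
(b) [OCl⁻]/[HOCl] = 10^(pH − pKa) = 10^(7.3 − 7.43) = 0.7413; fraction as HOCl = 1/(1 + 0.7413) = 0.5743.
(b) Free chlorine required for 1.41 ppm HOCl: 1.41 / 0.5743 = 2.455 ppm.
(b) FC to add: 2.455 − 0.3 = 2.155 mg/L as Cl₂.
(b) Cl₂ equivalent: 2.155 mg/L × 1,810,000 L = 3901 g.
(b) Product at 13.2% available Cl: 3901 / 0.132 = 29,550 g.
(b) Volume: 29,550 g ÷ 1.19 g/mL = 24,830 mL.

(a) 18.1 kg; (b) 24.8 L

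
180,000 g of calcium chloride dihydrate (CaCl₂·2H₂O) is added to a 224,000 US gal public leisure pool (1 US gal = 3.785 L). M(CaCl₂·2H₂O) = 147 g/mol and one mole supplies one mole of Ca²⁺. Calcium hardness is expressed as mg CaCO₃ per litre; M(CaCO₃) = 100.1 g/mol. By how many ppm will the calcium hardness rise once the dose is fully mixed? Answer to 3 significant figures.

145 ppm

Volume: 224,000 US gal × 3.785 L/gal = 847,840 L.
Moles of Ca²⁺: 180,000 g ÷ 147 g/mol = 1224 mol.
As CaCO₃: 1224 mol × 100.1 g/mol = 122,600 g.
Rise: 122,600 g / 847,840 L × 1000 = 144.6 mg/L.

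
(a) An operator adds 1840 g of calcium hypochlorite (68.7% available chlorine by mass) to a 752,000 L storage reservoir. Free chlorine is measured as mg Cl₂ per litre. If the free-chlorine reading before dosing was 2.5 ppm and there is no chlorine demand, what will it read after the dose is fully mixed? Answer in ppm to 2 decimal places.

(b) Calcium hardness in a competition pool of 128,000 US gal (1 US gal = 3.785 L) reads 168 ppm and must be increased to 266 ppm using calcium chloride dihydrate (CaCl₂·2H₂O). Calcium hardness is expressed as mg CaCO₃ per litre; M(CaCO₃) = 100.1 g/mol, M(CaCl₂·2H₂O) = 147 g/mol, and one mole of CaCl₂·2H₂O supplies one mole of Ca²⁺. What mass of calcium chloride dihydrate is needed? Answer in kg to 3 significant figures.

(a) 4.18 ppm; (b) 69.7 kg

(a) Available chlorine delivered: 1840 g × 0.687 = 1264 g as Cl₂.
(a) Concentration rise: 1264 g / 752,000 L = 1.681 mg/L = 1.68 ppm.
(a) Final FC: 2.5 + 1.68 = 4.18 ppm.

(b) Volume: 128,000 US gal × 3.785 L/gal = 484,480 L.
(b) Hardness to add: (266 − 168) = 98 mg/L as CaCO₃ × 484,480 L = 47,480 g as CaCO₃.
(b) Moles of Ca²⁺ (1 mol Ca²⁺ ≡ 1 mol CaCO₃): 47,480 / 100.1 g/mol = 474.3 mol.
(b) Mass of CaCl₂·2H₂O: 474.3 × 147 = 69,720 g.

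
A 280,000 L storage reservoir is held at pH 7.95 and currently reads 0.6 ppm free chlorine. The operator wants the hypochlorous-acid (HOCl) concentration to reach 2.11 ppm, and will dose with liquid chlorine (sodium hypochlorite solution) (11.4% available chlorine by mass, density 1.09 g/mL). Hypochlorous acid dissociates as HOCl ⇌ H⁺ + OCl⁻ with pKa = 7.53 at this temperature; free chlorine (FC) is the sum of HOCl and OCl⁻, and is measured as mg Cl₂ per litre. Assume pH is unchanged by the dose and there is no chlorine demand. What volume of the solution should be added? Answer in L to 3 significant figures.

[OCl⁻]/[HOCl] = 10^(pH − pKa) = 10^(7.95 − 7.53) = 2.63; fraction as HOCl = 1/(1 + 2.63) = 0.2755.
Free chlorine required for 2.11 ppm HOCl: 2.11 / 0.2755 = 7.66 ppm.
FC to add: 7.66 − 0.6 = 7.06 mg/L as Cl₂.
Cl₂ equivalent: 7.06 mg/L × 280,000 L = 1977 g.
Product at 11.4% available Cl: 1977 / 0.114 = 17,340 g.
Volume: 17,340 g ÷ 1.09 g/mL = 15,910 mL.

15.9 L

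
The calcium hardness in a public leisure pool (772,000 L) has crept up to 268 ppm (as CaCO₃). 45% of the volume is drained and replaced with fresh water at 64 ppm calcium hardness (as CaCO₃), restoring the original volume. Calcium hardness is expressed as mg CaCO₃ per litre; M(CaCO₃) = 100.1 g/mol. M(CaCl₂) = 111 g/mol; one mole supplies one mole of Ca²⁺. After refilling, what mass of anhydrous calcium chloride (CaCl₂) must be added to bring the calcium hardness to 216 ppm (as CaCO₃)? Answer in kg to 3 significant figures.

34.1 kg

After draining 45% and refilling: 268 × 0.55 + 64 × 0.45 = 176.2 ppm.
Deficit to target: 216 − 176.2 = 39.8 mg/L.
As CaCO₃: 39.8 mg/L × 772,000 L = 30,730 g; ÷ 100.1 = 306.9 mol Ca²⁺.
Mass: 306.9 × 111 = 34,070 g.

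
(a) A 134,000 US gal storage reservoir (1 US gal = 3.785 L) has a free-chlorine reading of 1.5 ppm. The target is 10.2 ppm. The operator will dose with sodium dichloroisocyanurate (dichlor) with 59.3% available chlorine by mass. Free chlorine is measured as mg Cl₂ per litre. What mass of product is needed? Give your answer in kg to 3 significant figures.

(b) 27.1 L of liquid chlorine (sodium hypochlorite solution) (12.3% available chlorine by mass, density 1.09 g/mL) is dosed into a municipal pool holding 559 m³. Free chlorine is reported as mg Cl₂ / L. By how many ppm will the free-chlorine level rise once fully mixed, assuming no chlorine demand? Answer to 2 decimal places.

(a) Volume: 134,000 US gal × 3.785 L/gal = 507,190 L.
(a) Chlorine deficit: 10.2 − 1.5 = 8.7 ppm = 8.7 mg/L as Cl₂.
(a) Cl₂ equivalent needed: 8.7 mg/L × 507,190 L = 4,413,000 mg = 4413 g.
(a) Product at 59.3% available chlorine: 4413 / 0.593 = 7441 g.

(b) Volume: 559 m³ = 559,000 L.
(b) Mass of solution: 27.1 L × 1000 mL/L × 1.09 g/mL = 29,540 g.
(b) Available chlorine delivered: 29,540 g × 0.123 = 3633 g as Cl₂.
(b) Concentration rise: 3633 g / 559,000 L = 6.5 mg/L = 6.50 ppm.

(a) 7.44 kg; (b) 6.50 ppm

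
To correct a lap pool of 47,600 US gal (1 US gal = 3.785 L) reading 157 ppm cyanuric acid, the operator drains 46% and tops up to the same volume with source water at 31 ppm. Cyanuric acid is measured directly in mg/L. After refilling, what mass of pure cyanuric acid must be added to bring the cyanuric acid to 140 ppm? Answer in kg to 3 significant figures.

Volume: 47,600 US gal × 3.785 L/gal = 180,166 L.
After draining 46% and refilling: 157 × 0.54 + 31 × 0.46 = 99.04 ppm.
Deficit to target: 140 − 99.04 = 40.96 mg/L.
Mass: 40.96 mg/L × 180,166 L = 7380 g cyanuric acid.

7.38 kg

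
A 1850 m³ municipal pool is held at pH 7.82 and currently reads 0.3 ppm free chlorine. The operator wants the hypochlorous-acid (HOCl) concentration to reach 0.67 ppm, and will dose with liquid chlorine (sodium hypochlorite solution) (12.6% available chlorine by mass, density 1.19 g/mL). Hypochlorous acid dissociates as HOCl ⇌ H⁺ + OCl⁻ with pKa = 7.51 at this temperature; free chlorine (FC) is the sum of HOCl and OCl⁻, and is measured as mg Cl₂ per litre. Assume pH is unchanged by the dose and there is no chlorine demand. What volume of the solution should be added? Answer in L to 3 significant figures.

21.4 L

Volume: 1850 m³ = 1,850,000 L.
[OCl⁻]/[HOCl] = 10^(pH − pKa) = 10^(7.82 − 7.51) = 2.042; fraction as HOCl = 1/(1 + 2.042) = 0.3288.
Free chlorine required for 0.67 ppm HOCl: 0.67 / 0.3288 = 2.038 ppm.
FC to add: 2.038 − 0.3 = 1.738 mg/L as Cl₂.
Cl₂ equivalent: 1.738 mg/L × 1,850,000 L = 3215 g.
Product at 12.6% available Cl: 3215 / 0.126 = 25,520 g.
Volume: 25,520 g ÷ 1.19 g/mL = 21,440 mL.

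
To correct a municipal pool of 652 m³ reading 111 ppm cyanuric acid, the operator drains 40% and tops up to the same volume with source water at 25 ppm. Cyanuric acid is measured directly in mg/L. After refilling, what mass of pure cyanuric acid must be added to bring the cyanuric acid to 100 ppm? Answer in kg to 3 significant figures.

15.3 kg

Volume: 652 m³ = 652,000 L.
After draining 40% and refilling: 111 × 0.60 + 25 × 0.40 = 76.6 ppm.
Deficit to target: 100 − 76.6 = 23.4 mg/L.
Mass: 23.4 mg/L × 652,000 L = 15,260 g cyanuric acid.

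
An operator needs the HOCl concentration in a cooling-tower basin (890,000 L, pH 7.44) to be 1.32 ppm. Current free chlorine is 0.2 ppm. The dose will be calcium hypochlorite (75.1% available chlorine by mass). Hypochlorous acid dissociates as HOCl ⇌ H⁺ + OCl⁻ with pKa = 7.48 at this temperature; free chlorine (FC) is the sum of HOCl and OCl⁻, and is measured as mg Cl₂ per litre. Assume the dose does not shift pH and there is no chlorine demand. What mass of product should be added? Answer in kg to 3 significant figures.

[OCl⁻]/[HOCl] = 10^(pH − pKa) = 10^(7.44 − 7.48) = 0.912; fraction as HOCl = 1/(1 + 0.912) = 0.523.
Free chlorine required for 1.32 ppm HOCl: 1.32 / 0.523 = 2.524 ppm.
FC to add: 2.524 − 0.2 = 2.324 mg/L as Cl₂.
Cl₂ equivalent: 2.324 mg/L × 890,000 L = 2068 g.
Product at 75.1% available Cl: 2068 / 0.751 = 2754 g.

2.75 kg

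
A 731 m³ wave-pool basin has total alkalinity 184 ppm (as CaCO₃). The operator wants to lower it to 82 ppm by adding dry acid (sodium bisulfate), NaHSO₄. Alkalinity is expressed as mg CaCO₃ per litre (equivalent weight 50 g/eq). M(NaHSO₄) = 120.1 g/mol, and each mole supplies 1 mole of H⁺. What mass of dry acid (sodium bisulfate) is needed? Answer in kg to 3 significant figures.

179 kg

Volume: 731 m³ = 731,000 L.
Alkalinity to neutralize: (184 − 82) = 102 mg/L as CaCO₃ × 731,000 L = 74,560 g as CaCO₃.
Equivalents of H⁺ required: 74,560 ÷ 50 g/eq = 1491 eq = 1491 mol NaHSO₄.
Mass of NaHSO₄: 1491 × 120.1 = 179,100 g.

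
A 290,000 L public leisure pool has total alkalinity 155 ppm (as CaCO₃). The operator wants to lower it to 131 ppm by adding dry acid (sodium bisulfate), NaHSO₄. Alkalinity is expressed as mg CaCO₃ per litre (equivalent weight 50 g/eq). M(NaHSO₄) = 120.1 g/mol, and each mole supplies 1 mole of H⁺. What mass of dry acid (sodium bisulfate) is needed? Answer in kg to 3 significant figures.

16.7 kg

Alkalinity to neutralize: (155 − 131) = 24 mg/L as CaCO₃ × 290,000 L = 6960 g as CaCO₃.
Equivalents of H⁺ required: 6960 ÷ 50 g/eq = 139.2 eq = 139.2 mol NaHSO₄.
Mass of NaHSO₄: 139.2 × 120.1 = 16,720 g.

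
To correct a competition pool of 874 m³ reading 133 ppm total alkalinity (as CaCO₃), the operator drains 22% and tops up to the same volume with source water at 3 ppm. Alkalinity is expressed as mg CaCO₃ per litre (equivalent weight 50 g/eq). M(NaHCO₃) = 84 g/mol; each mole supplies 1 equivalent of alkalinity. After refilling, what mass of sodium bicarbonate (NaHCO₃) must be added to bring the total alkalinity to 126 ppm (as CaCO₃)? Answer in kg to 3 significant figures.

31.7 kg

Volume: 874 m³ = 874,000 L.
After draining 22% and refilling: 133 × 0.78 + 3 × 0.22 = 104.4 ppm.
Deficit to target: 126 − 104.4 = 21.6 mg/L.
As CaCO₃: 21.6 mg/L × 874,000 L = 18,880 g; ÷ 50 g/eq ÷ 1 = 377.6 mol NaHCO₃.
Mass: 377.6 × 84 = 31,720 g.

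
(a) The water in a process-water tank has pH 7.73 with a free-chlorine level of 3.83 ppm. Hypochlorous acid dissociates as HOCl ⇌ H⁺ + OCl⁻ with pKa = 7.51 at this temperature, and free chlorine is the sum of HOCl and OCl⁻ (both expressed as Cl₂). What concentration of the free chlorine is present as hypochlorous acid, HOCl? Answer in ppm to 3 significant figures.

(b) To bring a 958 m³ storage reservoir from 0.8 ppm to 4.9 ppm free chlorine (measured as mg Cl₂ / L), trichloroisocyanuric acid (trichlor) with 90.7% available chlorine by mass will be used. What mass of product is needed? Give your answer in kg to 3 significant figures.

(a) 1.44 ppm; (b) 4.33 kg

(a) [OCl⁻]/[HOCl] = 10^(pH − pKa) = 10^(7.73 − 7.51) = 10^0.22 = 1.66.
(a) Fraction as HOCl = 1 / (1 + 1.66) = 0.376.
(a) HOCl = 0.376 × 3.83 ppm = 1.44 ppm.

(b) Volume: 958 m³ = 958,000 L.
(b) Chlorine deficit: 4.9 − 0.8 = 4.1 ppm = 4.1 mg/L as Cl₂.
(b) Cl₂ equivalent needed: 4.1 mg/L × 958,000 L = 3,928,000 mg = 3928 g.
(b) Product at 90.7% available chlorine: 3928 / 0.907 = 4331 g.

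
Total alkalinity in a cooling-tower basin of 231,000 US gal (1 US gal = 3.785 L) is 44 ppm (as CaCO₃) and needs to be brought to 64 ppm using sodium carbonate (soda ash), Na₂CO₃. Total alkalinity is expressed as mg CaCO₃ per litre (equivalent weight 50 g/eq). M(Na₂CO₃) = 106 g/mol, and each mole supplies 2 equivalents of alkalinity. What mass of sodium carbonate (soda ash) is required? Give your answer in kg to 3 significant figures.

Volume: 231,000 US gal × 3.785 L/gal = 874,335 L.
Alkalinity to add: (64 − 44) = 20 mg/L as CaCO₃ × 874,335 L = 17,490 g as CaCO₃.
Equivalents: 17,490 g ÷ 50 g/eq = 349.7 eq.
Each mole of Na₂CO₃ supplies 2 eq, so 349.7 / 2 = 174.9 mol.
Mass: 174.9 mol × 106 g/mol = 18,540 g.

18.5 kg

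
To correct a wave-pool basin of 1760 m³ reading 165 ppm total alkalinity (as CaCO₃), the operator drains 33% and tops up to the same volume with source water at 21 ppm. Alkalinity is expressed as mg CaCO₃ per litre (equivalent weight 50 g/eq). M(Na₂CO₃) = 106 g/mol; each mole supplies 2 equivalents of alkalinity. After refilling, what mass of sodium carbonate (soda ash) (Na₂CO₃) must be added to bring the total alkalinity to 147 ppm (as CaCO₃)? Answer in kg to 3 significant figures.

55.1 kg

Volume: 1760 m³ = 1,760,000 L.
After draining 33% and refilling: 165 × 0.67 + 21 × 0.33 = 117.48 ppm.
Deficit to target: 147 − 117.48 = 29.52 mg/L.
As CaCO₃: 29.52 mg/L × 1,760,000 L = 51,960 g; ÷ 50 g/eq ÷ 2 = 519.6 mol Na₂CO₃.
Mass: 519.6 × 106 = 55,070 g.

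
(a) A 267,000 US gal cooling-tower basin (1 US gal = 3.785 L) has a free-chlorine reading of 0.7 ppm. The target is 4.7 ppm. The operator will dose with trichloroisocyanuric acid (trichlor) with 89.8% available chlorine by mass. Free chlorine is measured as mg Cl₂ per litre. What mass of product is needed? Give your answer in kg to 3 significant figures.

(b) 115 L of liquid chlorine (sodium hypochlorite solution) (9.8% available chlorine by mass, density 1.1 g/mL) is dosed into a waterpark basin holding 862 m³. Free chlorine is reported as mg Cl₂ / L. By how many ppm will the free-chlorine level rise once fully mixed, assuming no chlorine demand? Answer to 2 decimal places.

(a) 4.50 kg; (b) 14.38 ppm

(a) Volume: 267,000 US gal × 3.785 L/gal = 1,010,595 L.
(a) Chlorine deficit: 4.7 − 0.7 = 4 ppm = 4 mg/L as Cl₂.
(a) Cl₂ equivalent needed: 4 mg/L × 1,010,595 L = 4,042,000 mg = 4042 g.
(a) Product at 89.8% available chlorine: 4042 / 0.898 = 4502 g.

(b) Volume: 862 m³ = 862,000 L.
(b) Mass of solution: 115 L × 1000 mL/L × 1.1 g/mL = 126,500 g.
(b) Available chlorine delivered: 126,500 g × 0.098 = 12,400 g as Cl₂.
(b) Concentration rise: 12,400 g / 862,000 L = 14.38 mg/L = 14.38 ppm.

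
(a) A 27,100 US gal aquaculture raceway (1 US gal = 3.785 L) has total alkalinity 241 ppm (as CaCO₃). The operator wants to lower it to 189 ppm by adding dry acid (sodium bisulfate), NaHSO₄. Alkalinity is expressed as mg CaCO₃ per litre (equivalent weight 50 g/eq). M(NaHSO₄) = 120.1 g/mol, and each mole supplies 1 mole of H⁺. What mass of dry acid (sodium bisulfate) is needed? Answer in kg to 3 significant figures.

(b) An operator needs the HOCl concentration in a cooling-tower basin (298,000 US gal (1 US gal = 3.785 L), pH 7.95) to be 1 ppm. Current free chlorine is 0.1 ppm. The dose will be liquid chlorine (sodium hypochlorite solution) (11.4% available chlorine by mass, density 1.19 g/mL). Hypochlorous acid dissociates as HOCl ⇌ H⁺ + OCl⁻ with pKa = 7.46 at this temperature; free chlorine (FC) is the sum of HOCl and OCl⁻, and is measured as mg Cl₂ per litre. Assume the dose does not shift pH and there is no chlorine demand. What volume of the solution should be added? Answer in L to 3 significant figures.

(a) Volume: 27,100 US gal × 3.785 L/gal = 102,574 L.
(a) Alkalinity to neutralize: (241 − 189) = 52 mg/L as CaCO₃ × 102,574 L = 5334 g as CaCO₃.
(a) Equivalents of H⁺ required: 5334 ÷ 50 g/eq = 106.7 eq = 106.7 mol NaHSO₄.
(a) Mass of NaHSO₄: 106.7 × 120.1 = 12,810 g.

(b) Volume: 298,000 US gal × 3.785 L/gal = 1,127,930 L.
(b) [OCl⁻]/[HOCl] = 10^(pH − pKa) = 10^(7.95 − 7.46) = 3.09; fraction as HOCl = 1/(1 + 3.09) = 0.2445.
(b) Free chlorine required for 1 ppm HOCl: 1 / 0.2445 = 4.09 ppm.
(b) FC to add: 4.09 − 0.1 = 3.99 mg/L as Cl₂.
(b) Cl₂ equivalent: 3.99 mg/L × 1,127,930 L = 4501 g.
(b) Product at 11.4% available Cl: 4501 / 0.114 = 39,480 g.
(b) Volume: 39,480 g ÷ 1.19 g/mL = 33,180 mL.

(a) 12.8 kg; (b) 33.2 L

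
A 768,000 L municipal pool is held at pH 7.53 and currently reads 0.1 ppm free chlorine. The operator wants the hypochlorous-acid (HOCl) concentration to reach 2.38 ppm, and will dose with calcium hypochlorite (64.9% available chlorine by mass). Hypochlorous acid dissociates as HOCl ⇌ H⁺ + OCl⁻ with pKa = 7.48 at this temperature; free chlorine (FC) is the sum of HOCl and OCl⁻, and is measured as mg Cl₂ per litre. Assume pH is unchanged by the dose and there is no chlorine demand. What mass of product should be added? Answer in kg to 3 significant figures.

[OCl⁻]/[HOCl] = 10^(pH − pKa) = 10^(7.53 − 7.48) = 1.122; fraction as HOCl = 1/(1 + 1.122) = 0.4712.
Free chlorine required for 2.38 ppm HOCl: 2.38 / 0.4712 = 5.05 ppm.
FC to add: 5.05 − 0.1 = 4.95 mg/L as Cl₂.
Cl₂ equivalent: 4.95 mg/L × 768,000 L = 3802 g.
Product at 64.9% available Cl: 3802 / 0.649 = 5858 g.

5.86 kg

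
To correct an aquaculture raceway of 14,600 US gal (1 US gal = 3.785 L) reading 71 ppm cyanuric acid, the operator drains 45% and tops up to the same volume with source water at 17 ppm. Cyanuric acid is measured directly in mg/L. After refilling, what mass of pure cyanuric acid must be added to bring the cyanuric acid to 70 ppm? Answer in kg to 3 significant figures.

Volume: 14,600 US gal × 3.785 L/gal = 55,261 L.
After draining 45% and refilling: 71 × 0.55 + 17 × 0.45 = 46.7 ppm.
Deficit to target: 70 − 46.7 = 23.3 mg/L.
Mass: 23.3 mg/L × 55,261 L = 1288 g cyanuric acid.

1.29 kg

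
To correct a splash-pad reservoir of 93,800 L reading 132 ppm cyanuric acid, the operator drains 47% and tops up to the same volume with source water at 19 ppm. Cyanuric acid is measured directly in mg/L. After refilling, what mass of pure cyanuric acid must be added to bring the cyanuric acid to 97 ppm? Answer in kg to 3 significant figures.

After draining 47% and refilling: 132 × 0.53 + 19 × 0.47 = 78.89 ppm.
Deficit to target: 97 − 78.89 = 18.11 mg/L.
Mass: 18.11 mg/L × 93,800 L = 1699 g cyanuric acid.

1.70 kg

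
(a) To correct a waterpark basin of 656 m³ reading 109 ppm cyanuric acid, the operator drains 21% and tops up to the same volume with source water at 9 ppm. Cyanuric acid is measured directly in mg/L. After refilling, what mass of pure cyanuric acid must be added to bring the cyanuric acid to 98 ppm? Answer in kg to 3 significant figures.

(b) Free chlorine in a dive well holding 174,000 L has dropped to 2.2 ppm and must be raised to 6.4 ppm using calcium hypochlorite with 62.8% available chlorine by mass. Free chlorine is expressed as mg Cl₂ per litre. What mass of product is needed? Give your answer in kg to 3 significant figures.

(a) Volume: 656 m³ = 656,000 L.
(a) After draining 21% and refilling: 109 × 0.79 + 9 × 0.21 = 88 ppm.
(a) Deficit to target: 98 − 88 = 10 mg/L.
(a) Mass: 10 mg/L × 656,000 L = 6560 g cyanuric acid.

(b) Chlorine deficit: 6.4 − 2.2 = 4.2 ppm = 4.2 mg/L as Cl₂.
(b) Cl₂ equivalent needed: 4.2 mg/L × 174,000 L = 730,800 mg = 730.8 g.
(b) Product at 62.8% available chlorine: 730.8 / 0.628 = 1164 g.

(a) 6.56 kg; (b) 1.16 kg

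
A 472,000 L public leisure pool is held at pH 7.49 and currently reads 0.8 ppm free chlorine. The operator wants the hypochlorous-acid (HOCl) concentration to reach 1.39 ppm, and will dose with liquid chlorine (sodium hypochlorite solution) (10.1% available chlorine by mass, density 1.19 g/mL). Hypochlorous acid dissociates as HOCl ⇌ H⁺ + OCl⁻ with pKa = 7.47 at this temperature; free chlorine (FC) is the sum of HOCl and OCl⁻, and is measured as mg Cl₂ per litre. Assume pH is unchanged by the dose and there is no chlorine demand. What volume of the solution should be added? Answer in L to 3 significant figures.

8.03 L

[OCl⁻]/[HOCl] = 10^(pH − pKa) = 10^(7.49 − 7.47) = 1.047; fraction as HOCl = 1/(1 + 1.047) = 0.4885.
Free chlorine required for 1.39 ppm HOCl: 1.39 / 0.4885 = 2.846 ppm.
FC to add: 2.846 − 0.8 = 2.046 mg/L as Cl₂.
Cl₂ equivalent: 2.046 mg/L × 472,000 L = 965.5 g.
Product at 10.1% available Cl: 965.5 / 0.101 = 9559 g.
Volume: 9559 g ÷ 1.19 g/mL = 8033 mL.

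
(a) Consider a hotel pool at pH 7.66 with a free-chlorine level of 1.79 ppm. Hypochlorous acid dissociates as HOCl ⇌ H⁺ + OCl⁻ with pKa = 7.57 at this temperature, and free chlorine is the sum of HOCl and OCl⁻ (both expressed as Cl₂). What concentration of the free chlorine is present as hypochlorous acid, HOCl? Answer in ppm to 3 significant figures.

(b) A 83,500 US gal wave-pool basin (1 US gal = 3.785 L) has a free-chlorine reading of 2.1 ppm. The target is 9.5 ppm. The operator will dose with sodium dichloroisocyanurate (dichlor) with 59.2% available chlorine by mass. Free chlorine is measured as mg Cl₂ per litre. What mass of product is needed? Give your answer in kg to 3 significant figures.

(a) 0.803 ppm; (b) 3.95 kg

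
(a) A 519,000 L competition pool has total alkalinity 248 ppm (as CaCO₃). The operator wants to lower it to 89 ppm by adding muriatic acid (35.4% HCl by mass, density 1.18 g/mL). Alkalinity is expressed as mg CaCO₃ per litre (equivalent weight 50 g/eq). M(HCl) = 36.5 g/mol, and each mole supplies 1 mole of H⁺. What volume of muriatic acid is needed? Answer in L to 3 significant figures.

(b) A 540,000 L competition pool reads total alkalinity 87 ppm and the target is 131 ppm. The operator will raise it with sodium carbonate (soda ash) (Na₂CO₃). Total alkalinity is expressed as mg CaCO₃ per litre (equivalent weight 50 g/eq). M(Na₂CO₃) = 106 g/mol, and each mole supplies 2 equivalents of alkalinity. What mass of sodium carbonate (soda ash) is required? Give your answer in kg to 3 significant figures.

(a) Alkalinity to neutralize: (248 − 89) = 159 mg/L as CaCO₃ × 519,000 L = 82,520 g as CaCO₃.
(a) Equivalents of H⁺ required: 82,520 ÷ 50 g/eq = 1650 eq = 1650 mol HCl.
(a) Mass of HCl: 1650 × 36.5 = 60,240 g.
(a) Mass of 35.4% solution: 60,240 / 0.354 = 170,200 g.
(a) Volume: 170,200 g ÷ 1.18 g/mL = 144,200 mL.

(b) Alkalinity to add: (131 − 87) = 44 mg/L as CaCO₃ × 540,000 L = 23,760 g as CaCO₃.
(b) Equivalents: 23,760 g ÷ 50 g/eq = 475.2 eq.
(b) Each mole of Na₂CO₃ supplies 2 eq, so 475.2 / 2 = 237.6 mol.
(b) Mass: 237.6 mol × 106 g/mol = 25,190 g.

(a) 144 L; (b) 25.2 kg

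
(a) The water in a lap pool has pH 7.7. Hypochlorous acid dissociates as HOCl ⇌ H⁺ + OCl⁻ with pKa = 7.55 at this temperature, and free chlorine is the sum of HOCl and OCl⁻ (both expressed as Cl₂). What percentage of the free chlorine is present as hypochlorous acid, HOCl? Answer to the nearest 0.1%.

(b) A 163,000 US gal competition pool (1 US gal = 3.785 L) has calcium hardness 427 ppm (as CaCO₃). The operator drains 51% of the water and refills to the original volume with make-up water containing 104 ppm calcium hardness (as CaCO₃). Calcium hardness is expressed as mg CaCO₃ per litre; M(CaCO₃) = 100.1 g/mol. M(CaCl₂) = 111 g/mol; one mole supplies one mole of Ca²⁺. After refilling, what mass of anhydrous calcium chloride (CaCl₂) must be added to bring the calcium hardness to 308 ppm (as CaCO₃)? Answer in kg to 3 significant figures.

(a) 41.5%; (b) 31.3 kg

(a) [OCl⁻]/[HOCl] = 10^(pH − pKa) = 10^(7.7 − 7.55) = 10^0.15 = 1.413.
(a) Fraction as HOCl = 1 / (1 + 1.413) = 0.4145.

(b) Volume: 163,000 US gal × 3.785 L/gal = 616,955 L.
(b) After draining 51% and refilling: 427 × 0.49 + 104 × 0.51 = 262.27 ppm.
(b) Deficit to target: 308 − 262.27 = 45.73 mg/L.
(b) As CaCO₃: 45.73 mg/L × 616,955 L = 28,210 g; ÷ 100.1 = 281.9 mol Ca²⁺.
(b) Mass: 281.9 × 111 = 31,290 g.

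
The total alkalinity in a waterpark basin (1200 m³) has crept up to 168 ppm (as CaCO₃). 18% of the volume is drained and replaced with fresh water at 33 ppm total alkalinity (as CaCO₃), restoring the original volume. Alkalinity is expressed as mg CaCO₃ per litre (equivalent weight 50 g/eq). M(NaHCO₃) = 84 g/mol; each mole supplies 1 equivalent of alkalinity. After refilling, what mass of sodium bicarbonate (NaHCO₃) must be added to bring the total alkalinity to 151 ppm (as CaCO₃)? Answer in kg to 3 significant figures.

Volume: 1200 m³ = 1,200,000 L.
After draining 18% and refilling: 168 × 0.82 + 33 × 0.18 = 143.7 ppm.
Deficit to target: 151 − 143.7 = 7.3 mg/L.
As CaCO₃: 7.3 mg/L × 1,200,000 L = 8760 g; ÷ 50 g/eq ÷ 1 = 175.2 mol NaHCO₃.
Mass: 175.2 × 84 = 14,720 g.

14.7 kg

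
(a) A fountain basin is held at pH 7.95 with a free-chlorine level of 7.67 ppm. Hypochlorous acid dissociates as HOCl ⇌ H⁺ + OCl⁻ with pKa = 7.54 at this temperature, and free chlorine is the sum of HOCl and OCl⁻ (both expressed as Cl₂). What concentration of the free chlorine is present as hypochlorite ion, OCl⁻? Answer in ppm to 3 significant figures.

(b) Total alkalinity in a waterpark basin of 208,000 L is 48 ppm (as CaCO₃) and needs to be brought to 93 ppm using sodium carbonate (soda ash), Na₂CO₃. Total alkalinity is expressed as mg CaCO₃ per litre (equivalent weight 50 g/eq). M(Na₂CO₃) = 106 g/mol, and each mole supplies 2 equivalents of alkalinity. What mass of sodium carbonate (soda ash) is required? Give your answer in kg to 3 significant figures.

(a) 5.52 ppm; (b) 9.92 kg

(a) [OCl⁻]/[HOCl] = 10^(pH − pKa) = 10^(7.95 − 7.54) = 10^0.41 = 2.57.
(a) Fraction as HOCl = 1 / (1 + 2.57) = 0.2801.
(a) OCl⁻ = (1 − 0.2801) × 7.67 ppm = 5.522 ppm.

(b) Alkalinity to add: (93 − 48) = 45 mg/L as CaCO₃ × 208,000 L = 9360 g as CaCO₃.
(b) Equivalents: 9360 g ÷ 50 g/eq = 187.2 eq.
(b) Each mole of Na₂CO₃ supplies 2 eq, so 187.2 / 2 = 93.6 mol.
(b) Mass: 93.6 mol × 106 g/mol = 9922 g.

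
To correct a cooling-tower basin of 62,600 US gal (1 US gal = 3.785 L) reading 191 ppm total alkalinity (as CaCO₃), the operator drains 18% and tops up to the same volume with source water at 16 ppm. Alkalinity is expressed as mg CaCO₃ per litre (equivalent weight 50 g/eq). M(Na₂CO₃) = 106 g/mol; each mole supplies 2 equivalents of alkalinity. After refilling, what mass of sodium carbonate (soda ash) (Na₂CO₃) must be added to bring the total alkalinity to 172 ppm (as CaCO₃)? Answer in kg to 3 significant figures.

Volume: 62,600 US gal × 3.785 L/gal = 236,941 L.
After draining 18% and refilling: 191 × 0.82 + 16 × 0.18 = 159.5 ppm.
Deficit to target: 172 − 159.5 = 12.5 mg/L.
As CaCO₃: 12.5 mg/L × 236,941 L = 2962 g; ÷ 50 g/eq ÷ 2 = 29.62 mol Na₂CO₃.
Mass: 29.62 × 106 = 3139 g.

3.14 kg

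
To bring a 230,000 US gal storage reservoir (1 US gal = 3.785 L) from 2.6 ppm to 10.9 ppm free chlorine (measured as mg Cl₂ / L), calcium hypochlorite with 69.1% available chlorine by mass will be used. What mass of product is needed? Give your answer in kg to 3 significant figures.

Volume: 230,000 US gal × 3.785 L/gal = 870,550 L.
Chlorine deficit: 10.9 − 2.6 = 8.3 ppm = 8.3 mg/L as Cl₂.
Cl₂ equivalent needed: 8.3 mg/L × 870,550 L = 7,226,000 mg = 7226 g.
Product at 69.1% available chlorine: 7226 / 0.691 = 10,460 g.

10.5 kg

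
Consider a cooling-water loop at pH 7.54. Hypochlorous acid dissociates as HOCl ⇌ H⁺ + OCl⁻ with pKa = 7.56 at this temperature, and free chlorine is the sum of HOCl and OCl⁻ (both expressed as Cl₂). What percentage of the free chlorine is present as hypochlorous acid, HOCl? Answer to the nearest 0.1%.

[OCl⁻]/[HOCl] = 10^(pH − pKa) = 10^(7.54 − 7.56) = 10^-0.02 = 0.955.
Fraction as HOCl = 1 / (1 + 0.955) = 0.5115.

51.2%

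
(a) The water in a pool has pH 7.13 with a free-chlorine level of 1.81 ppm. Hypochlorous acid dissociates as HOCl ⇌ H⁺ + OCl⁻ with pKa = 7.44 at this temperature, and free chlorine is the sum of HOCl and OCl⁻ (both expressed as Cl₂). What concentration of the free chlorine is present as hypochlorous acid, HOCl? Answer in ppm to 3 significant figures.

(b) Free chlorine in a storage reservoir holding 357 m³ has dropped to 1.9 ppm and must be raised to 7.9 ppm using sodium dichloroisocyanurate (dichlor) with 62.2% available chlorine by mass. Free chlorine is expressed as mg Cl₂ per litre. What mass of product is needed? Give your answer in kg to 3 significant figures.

(a) 1.21 ppm; (b) 3.44 kg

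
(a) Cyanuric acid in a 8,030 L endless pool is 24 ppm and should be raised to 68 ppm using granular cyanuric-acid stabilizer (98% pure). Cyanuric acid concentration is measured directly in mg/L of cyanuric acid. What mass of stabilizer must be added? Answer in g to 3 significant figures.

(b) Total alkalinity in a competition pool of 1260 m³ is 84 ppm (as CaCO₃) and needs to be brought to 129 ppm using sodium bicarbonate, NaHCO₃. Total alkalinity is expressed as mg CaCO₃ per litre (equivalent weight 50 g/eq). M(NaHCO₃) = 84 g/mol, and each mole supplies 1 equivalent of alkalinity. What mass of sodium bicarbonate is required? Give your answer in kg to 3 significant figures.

(a) 361 g; (b) 95.3 kg

(a) CYA to add: (68 − 24) = 44 mg/L × 8,030 L = 353.3 g cyanuric acid.
(a) At 98% purity: 353.3 / 0.98 = 360.5 g product.

(b) Volume: 1260 m³ = 1,260,000 L.
(b) Alkalinity to add: (129 − 84) = 45 mg/L as CaCO₃ × 1,260,000 L = 56,700 g as CaCO₃.
(b) Equivalents: 56,700 g ÷ 50 g/eq = 1134 eq.
(b) NaHCO₃ supplies 1 eq per mole → 1134 mol.
(b) Mass: 1134 mol × 84 g/mol = 95,260 g.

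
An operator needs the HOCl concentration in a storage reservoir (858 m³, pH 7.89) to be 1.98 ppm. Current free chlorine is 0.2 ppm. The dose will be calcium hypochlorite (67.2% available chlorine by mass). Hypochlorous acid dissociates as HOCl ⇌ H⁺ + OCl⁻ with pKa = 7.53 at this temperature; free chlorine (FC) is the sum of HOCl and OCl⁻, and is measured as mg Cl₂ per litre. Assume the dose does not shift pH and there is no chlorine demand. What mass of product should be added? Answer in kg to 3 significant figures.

8.06 kg

Volume: 858 m³ = 858,000 L.
[OCl⁻]/[HOCl] = 10^(pH − pKa) = 10^(7.89 − 7.53) = 2.291; fraction as HOCl = 1/(1 + 2.291) = 0.3039.
Free chlorine required for 1.98 ppm HOCl: 1.98 / 0.3039 = 6.516 ppm.
FC to add: 6.516 − 0.2 = 6.316 mg/L as Cl₂.
Cl₂ equivalent: 6.316 mg/L × 858,000 L = 5419 g.
Product at 67.2% available Cl: 5419 / 0.672 = 8064 g.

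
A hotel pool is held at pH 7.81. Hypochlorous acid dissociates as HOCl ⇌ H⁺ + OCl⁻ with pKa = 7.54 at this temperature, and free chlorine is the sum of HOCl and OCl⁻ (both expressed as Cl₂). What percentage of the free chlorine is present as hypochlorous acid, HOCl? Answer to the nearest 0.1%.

[OCl⁻]/[HOCl] = 10^(pH − pKa) = 10^(7.81 − 7.54) = 10^0.27 = 1.862.
Fraction as HOCl = 1 / (1 + 1.862) = 0.3494.

34.9%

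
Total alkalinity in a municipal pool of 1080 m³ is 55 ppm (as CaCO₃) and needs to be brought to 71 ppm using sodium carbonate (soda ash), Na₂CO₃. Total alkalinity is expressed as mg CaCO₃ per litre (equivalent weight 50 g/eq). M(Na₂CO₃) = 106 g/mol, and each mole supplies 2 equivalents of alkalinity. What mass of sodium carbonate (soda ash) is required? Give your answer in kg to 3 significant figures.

18.3 kg

Volume: 1080 m³ = 1,080,000 L.
Alkalinity to add: (71 − 55) = 16 mg/L as CaCO₃ × 1,080,000 L = 17,280 g as CaCO₃.
Equivalents: 17,280 g ÷ 50 g/eq = 345.6 eq.
Each mole of Na₂CO₃ supplies 2 eq, so 345.6 / 2 = 172.8 mol.
Mass: 172.8 mol × 106 g/mol = 18,320 g.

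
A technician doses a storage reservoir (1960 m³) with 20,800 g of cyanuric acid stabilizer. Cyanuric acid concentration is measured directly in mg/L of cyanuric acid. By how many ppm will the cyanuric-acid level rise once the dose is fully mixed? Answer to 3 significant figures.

Volume: 1960 m³ = 1,960,000 L.
Rise: 20,800 g / 1,960,000 L × 1000 = 10.61 mg/L.

10.6 ppm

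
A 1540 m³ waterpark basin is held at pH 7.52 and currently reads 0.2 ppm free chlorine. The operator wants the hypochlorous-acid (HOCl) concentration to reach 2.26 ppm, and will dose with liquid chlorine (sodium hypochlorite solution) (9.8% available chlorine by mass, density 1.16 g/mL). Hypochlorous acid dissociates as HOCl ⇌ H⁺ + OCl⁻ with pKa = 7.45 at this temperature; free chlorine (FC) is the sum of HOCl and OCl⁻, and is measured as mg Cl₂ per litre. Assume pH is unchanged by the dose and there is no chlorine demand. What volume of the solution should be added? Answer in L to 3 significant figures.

63.9 L

Volume: 1540 m³ = 1,540,000 L.
[OCl⁻]/[HOCl] = 10^(pH − pKa) = 10^(7.52 − 7.45) = 1.175; fraction as HOCl = 1/(1 + 1.175) = 0.4598.
Free chlorine required for 2.26 ppm HOCl: 2.26 / 0.4598 = 4.915 ppm.
FC to add: 4.915 − 0.2 = 4.715 mg/L as Cl₂.
Cl₂ equivalent: 4.715 mg/L × 1,540,000 L = 7262 g.
Product at 9.8% available Cl: 7262 / 0.098 = 74,100 g.
Volume: 74,100 g ÷ 1.16 g/mL = 63,880 mL.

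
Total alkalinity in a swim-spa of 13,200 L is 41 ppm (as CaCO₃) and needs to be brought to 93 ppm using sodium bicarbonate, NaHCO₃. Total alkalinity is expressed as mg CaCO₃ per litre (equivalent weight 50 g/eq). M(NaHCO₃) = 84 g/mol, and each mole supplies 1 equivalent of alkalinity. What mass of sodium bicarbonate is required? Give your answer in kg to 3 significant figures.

1.15 kg

Alkalinity to add: (93 − 41) = 52 mg/L as CaCO₃ × 13,200 L = 686.4 g as CaCO₃.
Equivalents: 686.4 g ÷ 50 g/eq = 13.73 eq.
NaHCO₃ supplies 1 eq per mole → 13.73 mol.
Mass: 13.73 mol × 84 g/mol = 1153 g.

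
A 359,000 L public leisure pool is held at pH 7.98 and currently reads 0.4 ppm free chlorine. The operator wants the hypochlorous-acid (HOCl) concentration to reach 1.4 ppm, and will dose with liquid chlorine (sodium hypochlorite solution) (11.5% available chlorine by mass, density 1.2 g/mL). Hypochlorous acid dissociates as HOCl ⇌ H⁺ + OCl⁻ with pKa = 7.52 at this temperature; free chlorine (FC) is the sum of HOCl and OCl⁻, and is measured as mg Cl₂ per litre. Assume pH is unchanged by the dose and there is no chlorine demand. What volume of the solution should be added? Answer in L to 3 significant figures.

13.1 L

[OCl⁻]/[HOCl] = 10^(pH − pKa) = 10^(7.98 − 7.52) = 2.884; fraction as HOCl = 1/(1 + 2.884) = 0.2575.
Free chlorine required for 1.4 ppm HOCl: 1.4 / 0.2575 = 5.438 ppm.
FC to add: 5.438 − 0.4 = 5.038 mg/L as Cl₂.
Cl₂ equivalent: 5.038 mg/L × 359,000 L = 1809 g.
Product at 11.5% available Cl: 1809 / 0.115 = 15,730 g.
Volume: 15,730 g ÷ 1.2 g/mL = 13,110 mL.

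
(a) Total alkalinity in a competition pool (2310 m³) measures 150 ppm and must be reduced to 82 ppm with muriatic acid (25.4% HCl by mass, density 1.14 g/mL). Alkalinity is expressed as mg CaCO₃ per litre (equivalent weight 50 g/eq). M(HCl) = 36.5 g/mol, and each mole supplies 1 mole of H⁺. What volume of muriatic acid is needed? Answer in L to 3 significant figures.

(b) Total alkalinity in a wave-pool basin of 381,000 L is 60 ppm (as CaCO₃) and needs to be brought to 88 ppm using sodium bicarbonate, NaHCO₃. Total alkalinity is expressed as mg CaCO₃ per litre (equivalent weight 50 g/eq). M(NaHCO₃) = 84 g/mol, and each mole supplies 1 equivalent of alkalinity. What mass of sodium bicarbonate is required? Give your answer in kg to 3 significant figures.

(a) 396 L; (b) 17.9 kg

(a) Volume: 2310 m³ = 2,310,000 L.
(a) Alkalinity to neutralize: (150 − 82) = 68 mg/L as CaCO₃ × 2,310,000 L = 157,100 g as CaCO₃.
(a) Equivalents of H⁺ required: 157,100 ÷ 50 g/eq = 3142 eq = 3142 mol HCl.
(a) Mass of HCl: 3142 × 36.5 = 114,700 g.
(a) Mass of 25.4% solution: 114,700 / 0.254 = 451,500 g.
(a) Volume: 451,500 g ÷ 1.14 g/mL = 396,000 mL.

(b) Alkalinity to add: (88 − 60) = 28 mg/L as CaCO₃ × 381,000 L = 10,670 g as CaCO₃.
(b) Equivalents: 10,670 g ÷ 50 g/eq = 213.4 eq.
(b) NaHCO₃ supplies 1 eq per mole → 213.4 mol.
(b) Mass: 213.4 mol × 84 g/mol = 17,920 g.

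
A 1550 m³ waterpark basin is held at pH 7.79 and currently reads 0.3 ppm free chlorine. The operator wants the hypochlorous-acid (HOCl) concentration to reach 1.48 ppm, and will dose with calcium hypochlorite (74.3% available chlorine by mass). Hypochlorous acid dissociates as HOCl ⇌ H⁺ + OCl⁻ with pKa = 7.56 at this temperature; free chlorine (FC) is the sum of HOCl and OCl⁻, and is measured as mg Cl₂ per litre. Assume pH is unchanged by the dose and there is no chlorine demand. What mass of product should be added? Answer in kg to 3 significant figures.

Volume: 1550 m³ = 1,550,000 L.
[OCl⁻]/[HOCl] = 10^(pH − pKa) = 10^(7.79 − 7.56) = 1.698; fraction as HOCl = 1/(1 + 1.698) = 0.3706.
Free chlorine required for 1.48 ppm HOCl: 1.48 / 0.3706 = 3.993 ppm.
FC to add: 3.993 − 0.3 = 3.693 mg/L as Cl₂.
Cl₂ equivalent: 3.693 mg/L × 1,550,000 L = 5725 g.
Product at 74.3% available Cl: 5725 / 0.743 = 7705 g.

7.70 kg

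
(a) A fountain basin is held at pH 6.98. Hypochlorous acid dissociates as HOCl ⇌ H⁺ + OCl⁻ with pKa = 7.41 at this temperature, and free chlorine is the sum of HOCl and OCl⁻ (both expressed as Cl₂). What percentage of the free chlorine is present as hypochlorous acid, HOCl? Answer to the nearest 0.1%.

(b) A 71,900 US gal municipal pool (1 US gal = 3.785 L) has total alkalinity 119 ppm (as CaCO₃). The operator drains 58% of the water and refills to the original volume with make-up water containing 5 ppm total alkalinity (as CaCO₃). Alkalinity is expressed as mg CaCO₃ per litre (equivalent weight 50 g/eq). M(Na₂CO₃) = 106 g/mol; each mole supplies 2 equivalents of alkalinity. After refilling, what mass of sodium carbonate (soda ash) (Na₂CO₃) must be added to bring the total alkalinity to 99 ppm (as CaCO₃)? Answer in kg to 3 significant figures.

(a) 72.9%; (b) 13.3 kg

(a) [OCl⁻]/[HOCl] = 10^(pH − pKa) = 10^(6.98 − 7.41) = 10^-0.43 = 0.3715.
(a) Fraction as HOCl = 1 / (1 + 0.3715) = 0.7291.

(b) Volume: 71,900 US gal × 3.785 L/gal = 272,142 L.
(b) After draining 58% and refilling: 119 × 0.42 + 5 × 0.58 = 52.88 ppm.
(b) Deficit to target: 99 − 52.88 = 46.12 mg/L.
(b) As CaCO₃: 46.12 mg/L × 272,142 L = 12,550 g; ÷ 50 g/eq ÷ 2 = 125.5 mol Na₂CO₃.
(b) Mass: 125.5 × 106 = 13,300 g.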